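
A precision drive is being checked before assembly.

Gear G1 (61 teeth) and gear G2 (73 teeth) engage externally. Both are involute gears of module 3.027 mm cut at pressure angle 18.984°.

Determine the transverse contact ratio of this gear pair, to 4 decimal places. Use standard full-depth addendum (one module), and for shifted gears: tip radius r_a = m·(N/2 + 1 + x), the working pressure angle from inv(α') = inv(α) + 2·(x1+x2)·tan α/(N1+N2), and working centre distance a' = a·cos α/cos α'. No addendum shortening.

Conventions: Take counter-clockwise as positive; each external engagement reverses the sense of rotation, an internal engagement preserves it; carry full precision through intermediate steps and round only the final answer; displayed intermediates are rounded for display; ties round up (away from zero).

1.8627

single-mesh involute tooth geometry (61T engaging 73T at module 3.027)
base radii: r_b1 = 87.301974, r_b2 = 104.476133
tip radii: r_a1 = 95.350500, r_a2 = 113.512500
no profile shift: α' = α, a' = a
action lengths: √(r_a1²−r_b1²) = 38.341663, √(r_a2²−r_b2²) = 44.382713
base pitch p_b = π·m·cos α = 8.992369
CR = (38.341663 + 44.382713 − 202.809000·sin 18.98400°)/8.992369 = 1.862666
contact ratio ≈ 1.8627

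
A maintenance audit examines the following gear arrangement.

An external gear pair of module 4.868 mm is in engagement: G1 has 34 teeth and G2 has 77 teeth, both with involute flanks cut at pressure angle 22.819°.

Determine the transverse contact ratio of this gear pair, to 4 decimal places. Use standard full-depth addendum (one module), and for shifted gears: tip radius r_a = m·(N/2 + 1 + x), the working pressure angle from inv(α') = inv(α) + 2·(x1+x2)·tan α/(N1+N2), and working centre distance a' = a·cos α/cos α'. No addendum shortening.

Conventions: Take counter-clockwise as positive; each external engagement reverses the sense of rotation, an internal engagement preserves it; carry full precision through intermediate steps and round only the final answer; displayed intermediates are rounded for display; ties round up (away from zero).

topology: single-mesh involute geometry — m = 4.868, 34T/77T pair
base radii: r_b1 = 76.279068, r_b2 = 172.749654
tip radii: r_a1 = 87.624000, r_a2 = 192.286000
no profile shift: α' = α, a' = a
action lengths: √(r_a1²−r_b1²) = 43.121562, √(r_a2²−r_b2²) = 84.447988
base pitch p_b = π·m·cos α = 14.096339
CR = (43.121562 + 84.447988 − 270.174000·sin 22.81900°)/14.096339 = 1.616755
contact ratio ≈ 1.6168

1.6168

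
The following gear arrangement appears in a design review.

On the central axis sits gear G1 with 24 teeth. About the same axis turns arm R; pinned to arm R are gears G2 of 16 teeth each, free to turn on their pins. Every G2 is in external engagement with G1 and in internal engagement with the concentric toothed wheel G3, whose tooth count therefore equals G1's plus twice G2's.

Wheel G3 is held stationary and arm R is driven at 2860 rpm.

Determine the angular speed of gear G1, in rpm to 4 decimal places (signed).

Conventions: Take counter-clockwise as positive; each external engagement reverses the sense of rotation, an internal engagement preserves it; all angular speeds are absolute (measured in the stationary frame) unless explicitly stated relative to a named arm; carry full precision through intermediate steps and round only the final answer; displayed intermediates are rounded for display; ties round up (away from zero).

+9533.3333 rpm

class = planetary set [G3 = 24+2·16 = 56; Willis about the carrier]
normalise by the input: solve with ω_arm = 1, then scale by 2860 rpm
ring teeth: 24 + 2·16 = 56
24(ω_sun−ω_arm) = −56(ω_ring−ω_arm),  ω_ring = 0, ω_arm = 1
ω_sun = 1 − (56/24)(0−1) = 10/3
scale: ω_sun = 10/3 × 2860 rpm = +9533.3333 rpm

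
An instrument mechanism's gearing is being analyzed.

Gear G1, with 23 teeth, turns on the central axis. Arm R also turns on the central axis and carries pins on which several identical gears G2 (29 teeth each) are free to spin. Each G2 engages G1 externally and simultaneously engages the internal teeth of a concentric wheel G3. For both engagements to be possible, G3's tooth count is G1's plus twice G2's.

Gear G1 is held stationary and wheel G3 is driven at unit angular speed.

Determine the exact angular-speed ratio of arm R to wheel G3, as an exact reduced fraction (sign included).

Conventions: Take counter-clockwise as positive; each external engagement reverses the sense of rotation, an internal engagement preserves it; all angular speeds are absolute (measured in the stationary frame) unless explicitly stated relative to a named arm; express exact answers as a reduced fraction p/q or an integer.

81/104

planetary set (23T centre, 29T on arm, 81T internal) — Willis relation
ring teeth: 23 + 2·29 = 81
23(ω_sun−ω_arm) = −81(ω_ring−ω_arm),  ω_sun = 0, ω_ring = 1
23(0−ω_arm) = −81(1−ω_arm)  ⇒  104·ω_arm = 81  ⇒  ω_arm = 81/104
ω_out/ω_in = 81/104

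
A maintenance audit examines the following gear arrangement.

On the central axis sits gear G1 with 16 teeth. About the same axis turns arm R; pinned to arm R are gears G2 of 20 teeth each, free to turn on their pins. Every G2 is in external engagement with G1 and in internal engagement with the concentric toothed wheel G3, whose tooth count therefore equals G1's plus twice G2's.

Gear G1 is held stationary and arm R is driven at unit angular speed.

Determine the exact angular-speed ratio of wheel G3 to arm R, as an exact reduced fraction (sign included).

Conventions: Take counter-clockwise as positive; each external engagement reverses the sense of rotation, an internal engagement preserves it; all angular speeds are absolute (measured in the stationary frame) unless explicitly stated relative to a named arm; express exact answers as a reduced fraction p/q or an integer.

9/7

class = planetary set [G3 = 16+2·20 = 56; Willis about the carrier]
ring teeth: 16 + 2·20 = 56
16(ω_sun−ω_arm) = −56(ω_ring−ω_arm),  ω_sun = 0, ω_arm = 1
ω_ring = 1 − (16/56)(0−1) = 9/7
ω_out/ω_in = 9/7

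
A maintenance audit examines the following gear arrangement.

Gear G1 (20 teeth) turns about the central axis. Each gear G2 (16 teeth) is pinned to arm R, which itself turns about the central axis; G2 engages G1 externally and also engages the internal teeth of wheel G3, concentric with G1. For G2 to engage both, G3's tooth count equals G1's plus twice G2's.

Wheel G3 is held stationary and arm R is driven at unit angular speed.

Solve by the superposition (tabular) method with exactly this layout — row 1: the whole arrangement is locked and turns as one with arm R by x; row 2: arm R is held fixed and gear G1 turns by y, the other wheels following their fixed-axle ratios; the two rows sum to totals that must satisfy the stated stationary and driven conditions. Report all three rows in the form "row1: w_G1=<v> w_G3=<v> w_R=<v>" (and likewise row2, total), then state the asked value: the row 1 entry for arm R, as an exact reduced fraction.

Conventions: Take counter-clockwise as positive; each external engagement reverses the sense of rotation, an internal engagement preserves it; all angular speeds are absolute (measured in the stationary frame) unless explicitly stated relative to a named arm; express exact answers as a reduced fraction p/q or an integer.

planetary set (20T centre, 16T on arm, 52T internal) — Willis relation
row 1 (train locked, turned with arm): all members turn x
row 2: sun turns y, ring = −(20/52)·y, arm 0
boundary: total ω_ring = x − (20/52)·y = 0 and total ω_arm = x = 1  ⇒  y = 13/5, x = 1
row 2 ring = −(20/52)·13/5 = -1
totals (row 1 + row 2): sun 1 + 13/5 = 18/5, ring 1 + (-1) = 0, arm 1 + 0 = 1
asked cell (row1, arm) = 1

row1: w_G1=1 w_G3=1 w_R=1
row2: w_G1=13/5 w_G3=-1 w_R=0
total: w_G1=18/5 w_G3=0 w_R=1
asked value: 1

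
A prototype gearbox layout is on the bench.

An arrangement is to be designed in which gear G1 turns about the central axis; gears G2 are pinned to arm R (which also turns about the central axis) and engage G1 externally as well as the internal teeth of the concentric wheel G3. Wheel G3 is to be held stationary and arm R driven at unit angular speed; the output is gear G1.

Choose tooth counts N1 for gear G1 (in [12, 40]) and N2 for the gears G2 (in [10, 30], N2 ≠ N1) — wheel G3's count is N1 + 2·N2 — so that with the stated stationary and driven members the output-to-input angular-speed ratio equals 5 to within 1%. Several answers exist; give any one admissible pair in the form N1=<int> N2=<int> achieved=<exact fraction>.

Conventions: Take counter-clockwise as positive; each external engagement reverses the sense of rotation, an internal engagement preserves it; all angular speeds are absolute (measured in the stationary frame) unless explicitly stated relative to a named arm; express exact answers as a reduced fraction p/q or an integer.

N1=12 N2=18 achieved=5

topology: planetary set — design target 5, arm = carrier (Willis)
Willis with ω_ring = 0: ω_sun/ω_arm = (N1+N3)/N1; set equal to 5  ⇒  N3/N1 = 5 − 1 = 4
N3 = N1 + 2·N2  ⇒  N2/N1 = (N3/N1 − 1)/2 = (4 − 1)/2 = 3/2
smallest multiple with N1 ≥ 12 and N2 ≥ 10: k = 6  ⇒  N1 = 6·2 = 12, N2 = 6·3 = 18 (N1 ≤ 40, N2 ≤ 30, N2 ≠ N1 ✓), N3 = 12 + 2·18 = 48
check: (N1+N3)/N1 with N1 = 12, N3 = 48 gives 5; |achieved − target| = 0 ≤ 1/20 ✓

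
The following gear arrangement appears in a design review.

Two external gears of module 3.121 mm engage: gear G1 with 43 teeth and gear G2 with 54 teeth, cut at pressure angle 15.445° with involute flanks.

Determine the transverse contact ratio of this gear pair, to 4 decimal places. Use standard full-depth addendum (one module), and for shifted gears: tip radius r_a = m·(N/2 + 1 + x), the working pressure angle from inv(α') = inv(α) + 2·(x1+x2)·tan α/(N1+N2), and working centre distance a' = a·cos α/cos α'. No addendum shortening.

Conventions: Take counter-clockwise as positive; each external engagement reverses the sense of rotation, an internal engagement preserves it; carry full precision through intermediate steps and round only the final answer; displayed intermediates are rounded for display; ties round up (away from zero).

class = single-mesh tooth geometry [involute pair 43T × 54T, m = 3.121]
base radii: r_b1 = 64.678233, r_b2 = 81.223827
tip radii: r_a1 = 70.222500, r_a2 = 87.388000
no profile shift: α' = α, a' = a
action lengths: √(r_a1²−r_b1²) = 27.348231, √(r_a2²−r_b2²) = 32.238990
base pitch p_b = π·m·cos α = 9.450821
CR = (27.348231 + 32.238990 − 151.368500·sin 15.44500°)/9.450821 = 2.039588
contact ratio ≈ 2.0396

2.0396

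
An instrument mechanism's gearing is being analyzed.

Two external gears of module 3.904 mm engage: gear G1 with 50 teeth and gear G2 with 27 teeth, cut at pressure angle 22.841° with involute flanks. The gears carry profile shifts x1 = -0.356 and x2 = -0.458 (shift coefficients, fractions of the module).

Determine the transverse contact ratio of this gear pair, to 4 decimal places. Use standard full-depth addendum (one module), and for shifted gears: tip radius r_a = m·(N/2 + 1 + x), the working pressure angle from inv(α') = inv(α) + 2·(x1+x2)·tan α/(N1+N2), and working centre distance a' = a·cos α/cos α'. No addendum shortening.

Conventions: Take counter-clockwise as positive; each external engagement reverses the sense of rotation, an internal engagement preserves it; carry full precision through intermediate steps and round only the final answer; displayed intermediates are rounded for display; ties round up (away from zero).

1.8128

topology: single-mesh involute geometry — m = 3.904, 50T/27T pair
base radii: r_b1 = 89.946756, r_b2 = 48.571248
tip radii: r_a1 = 100.114176, r_a2 = 54.819968
inv(α') = inv(22.841°) + 2·(-0.356-0.458)·tan α/(50+27) = 0.01364748  ⇒  α' = 19.43954°
a' = a·cos α / cos α' = 150.3040·cos 22.841°/cos 19.43954° = 146.891833
action lengths: √(r_a1²−r_b1²) = 43.959405, √(r_a2²−r_b2²) = 25.417764
base pitch p_b = π·m·cos α = 11.303043
CR = (43.959405 + 25.417764 − 146.891833·sin 19.43954°)/11.303043 = 1.812770
contact ratio ≈ 1.8128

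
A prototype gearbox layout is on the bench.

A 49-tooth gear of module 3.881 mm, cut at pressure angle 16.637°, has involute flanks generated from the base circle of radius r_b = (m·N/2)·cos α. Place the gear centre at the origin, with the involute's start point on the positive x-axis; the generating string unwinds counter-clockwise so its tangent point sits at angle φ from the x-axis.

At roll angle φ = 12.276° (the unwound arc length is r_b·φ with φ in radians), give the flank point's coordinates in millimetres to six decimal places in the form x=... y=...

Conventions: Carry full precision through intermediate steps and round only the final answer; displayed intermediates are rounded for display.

x=93.171231 y=0.297320

topology: single-mesh involute geometry — m = 3.881, N = 49
pitch radius r_p = m·N/2 = 3.881·49/2 = 95.084500
base radius r_b = r_p·cos α = 95.084500·cos 16.637° = 91.104062
roll angle φ = 12.276° = 0.21425662 rad
x = r_b·(cos φ + φ·sin φ) = 93.171231
y = r_b·(sin φ − φ·cos φ) = 0.297320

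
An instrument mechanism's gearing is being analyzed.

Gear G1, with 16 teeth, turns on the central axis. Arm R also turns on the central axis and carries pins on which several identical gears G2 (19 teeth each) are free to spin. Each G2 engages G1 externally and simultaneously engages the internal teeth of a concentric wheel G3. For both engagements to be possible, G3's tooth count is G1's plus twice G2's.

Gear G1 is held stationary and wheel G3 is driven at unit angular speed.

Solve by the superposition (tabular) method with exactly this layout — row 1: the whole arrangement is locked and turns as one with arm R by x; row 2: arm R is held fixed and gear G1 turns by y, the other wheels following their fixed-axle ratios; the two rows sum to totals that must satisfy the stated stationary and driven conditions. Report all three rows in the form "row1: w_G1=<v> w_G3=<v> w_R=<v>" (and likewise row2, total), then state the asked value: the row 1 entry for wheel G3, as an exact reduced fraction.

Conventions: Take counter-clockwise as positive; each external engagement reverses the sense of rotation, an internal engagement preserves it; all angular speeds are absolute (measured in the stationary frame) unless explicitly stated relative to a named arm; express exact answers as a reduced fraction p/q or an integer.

topology: planetary set — G1 16T / G2 19T / G3 54T, arm = carrier (Willis)
row 1 — lock + rotate with arm: ω_sun = ω_ring = ω_arm = x
superposition row 2 [arm held]: sun y, ring −(16/54)·y, arm 0
boundary: total ω_sun = x + y = 0 and total ω_ring = x − (16/54)·y = 1  ⇒  y = -27/35, x = 27/35
row 2 ring = −(16/54)·(-27/35) = 8/35
totals (row 1 + row 2): sun 27/35 + (-27/35) = 0, ring 27/35 + 8/35 = 1, arm 27/35 + 0 = 27/35
asked cell (row1, ring) = 27/35

row1: w_G1=27/35 w_G3=27/35 w_R=27/35
row2: w_G1=-27/35 w_G3=8/35 w_R=0
total: w_G1=0 w_G3=1 w_R=27/35
asked value: 27/35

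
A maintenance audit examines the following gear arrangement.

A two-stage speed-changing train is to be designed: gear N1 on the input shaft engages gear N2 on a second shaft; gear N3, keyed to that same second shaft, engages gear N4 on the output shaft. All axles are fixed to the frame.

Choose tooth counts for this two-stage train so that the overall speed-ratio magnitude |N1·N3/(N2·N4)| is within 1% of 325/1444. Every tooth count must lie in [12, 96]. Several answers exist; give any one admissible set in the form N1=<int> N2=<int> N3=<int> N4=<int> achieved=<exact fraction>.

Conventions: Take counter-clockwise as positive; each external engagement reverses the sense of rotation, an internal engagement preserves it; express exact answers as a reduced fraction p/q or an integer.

design class (target 325/1444): fixed-axis compound train
target = 325/1444 in lowest terms: an exact hit needs N1·N3 = k·325 and N2·N4 = k·1444 for one integer k, every count in [12, 96]; additionally prefer no 1:1 stage (N1 ≠ N2, N3 ≠ N4)
k = 1: N1·N3 = 325 = 13·25, N2·N4 = 1444 = 19·76
achieved = 13·25/(19·76) = 325/1444; |achieved − target| = 0 ≤ 13/5776 ✓

N1=13 N2=19 N3=25 N4=76 achieved=325/1444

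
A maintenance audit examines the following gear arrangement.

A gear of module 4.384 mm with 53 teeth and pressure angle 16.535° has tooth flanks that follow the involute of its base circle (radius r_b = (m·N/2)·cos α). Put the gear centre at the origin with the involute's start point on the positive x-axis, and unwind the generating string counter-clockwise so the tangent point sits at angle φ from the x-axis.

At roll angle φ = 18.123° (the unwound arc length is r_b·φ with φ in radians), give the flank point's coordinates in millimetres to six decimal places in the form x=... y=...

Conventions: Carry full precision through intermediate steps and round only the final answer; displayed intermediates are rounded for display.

x=116.804425 y=1.163120

class = single-mesh tooth geometry [base-circle involute, m = 4.384, 53T]
pitch radius r_p = m·N/2 = 4.384·53/2 = 116.176000
base radius r_b = r_p·cos α = 116.176000·cos 16.535° = 111.371665
roll angle φ = 18.123° = 0.31630602 rad
x = r_b·(cos φ + φ·sin φ) = 116.804425
y = r_b·(sin φ − φ·cos φ) = 1.163120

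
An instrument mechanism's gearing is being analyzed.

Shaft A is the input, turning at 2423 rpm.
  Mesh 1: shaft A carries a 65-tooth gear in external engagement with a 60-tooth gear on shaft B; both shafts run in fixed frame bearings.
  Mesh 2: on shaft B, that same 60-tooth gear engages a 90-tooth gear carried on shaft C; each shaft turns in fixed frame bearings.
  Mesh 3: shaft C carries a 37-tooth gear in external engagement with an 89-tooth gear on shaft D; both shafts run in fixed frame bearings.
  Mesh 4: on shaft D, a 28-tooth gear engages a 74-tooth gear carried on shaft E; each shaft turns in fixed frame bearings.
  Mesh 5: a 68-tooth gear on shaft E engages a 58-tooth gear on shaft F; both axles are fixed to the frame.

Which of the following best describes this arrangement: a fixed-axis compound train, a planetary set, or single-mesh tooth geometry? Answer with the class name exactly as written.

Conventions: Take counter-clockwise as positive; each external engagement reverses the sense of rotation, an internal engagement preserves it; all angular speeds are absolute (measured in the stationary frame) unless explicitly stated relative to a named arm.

recognized (6 fixed axles, 5 meshes): fixed-axis compound train
classification: fixed-axis compound train

fixed-axis compound train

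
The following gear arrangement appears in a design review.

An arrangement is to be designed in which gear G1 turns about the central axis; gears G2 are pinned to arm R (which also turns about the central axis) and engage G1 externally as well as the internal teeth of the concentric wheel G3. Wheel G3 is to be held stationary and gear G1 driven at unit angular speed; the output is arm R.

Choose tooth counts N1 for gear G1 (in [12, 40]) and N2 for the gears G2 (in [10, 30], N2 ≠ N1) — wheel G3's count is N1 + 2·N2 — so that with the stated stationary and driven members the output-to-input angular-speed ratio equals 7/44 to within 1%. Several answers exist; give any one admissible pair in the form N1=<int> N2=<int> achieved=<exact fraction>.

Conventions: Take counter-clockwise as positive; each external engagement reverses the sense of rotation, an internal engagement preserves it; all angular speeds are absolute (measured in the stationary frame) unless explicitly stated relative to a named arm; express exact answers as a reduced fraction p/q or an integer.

design class (target 7/44): planetary set
Willis with ω_ring = 0: ω_arm/ω_sun = N1/(N1+N3); set equal to 7/44  ⇒  N3/N1 = 1/(7/44) − 1 = 37/7
N3 = N1 + 2·N2  ⇒  N2/N1 = (N3/N1 − 1)/2 = (37/7 − 1)/2 = 15/7
smallest multiple with N1 ≥ 12 and N2 ≥ 10: k = 2  ⇒  N1 = 2·7 = 14, N2 = 2·15 = 30 (N1 ≤ 40, N2 ≤ 30, N2 ≠ N1 ✓), N3 = 14 + 2·30 = 74
check: N1/(N1+N3) with N1 = 14, N3 = 74 gives 7/44; |achieved − target| = 0 ≤ 7/4400 ✓

N1=14 N2=30 achieved=7/44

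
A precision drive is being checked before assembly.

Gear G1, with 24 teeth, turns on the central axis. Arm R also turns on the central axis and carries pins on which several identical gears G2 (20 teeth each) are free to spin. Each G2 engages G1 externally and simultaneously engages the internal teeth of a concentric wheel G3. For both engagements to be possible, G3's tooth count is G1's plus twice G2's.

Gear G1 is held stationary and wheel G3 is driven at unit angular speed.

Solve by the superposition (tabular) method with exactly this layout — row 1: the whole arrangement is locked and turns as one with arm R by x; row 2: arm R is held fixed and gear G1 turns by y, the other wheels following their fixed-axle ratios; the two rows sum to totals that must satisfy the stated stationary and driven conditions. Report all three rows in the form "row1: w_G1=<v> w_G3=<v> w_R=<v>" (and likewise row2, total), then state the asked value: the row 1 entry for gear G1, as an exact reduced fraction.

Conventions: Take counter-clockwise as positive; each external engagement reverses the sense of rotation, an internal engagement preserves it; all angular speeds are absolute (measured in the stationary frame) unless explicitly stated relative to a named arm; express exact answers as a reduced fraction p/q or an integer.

class = planetary set [G3 = 24+2·20 = 64; Willis about the carrier]
row 1 (train locked, turned with arm): all members turn x
row 2 (arm held, sun turns y): ω_ring = −(24/64)·y, ω_arm = 0
boundary: total ω_sun = x + y = 0 and total ω_ring = x − (24/64)·y = 1  ⇒  y = -8/11, x = 8/11
row 2 ring = −(24/64)·(-8/11) = 3/11
totals (row 1 + row 2): sun 8/11 + (-8/11) = 0, ring 8/11 + 3/11 = 1, arm 8/11 + 0 = 8/11
asked cell (row1, sun) = 8/11

row1: w_G1=8/11 w_G3=8/11 w_R=8/11
row2: w_G1=-8/11 w_G3=3/11 w_R=0
total: w_G1=0 w_G3=1 w_R=8/11
asked value: 8/11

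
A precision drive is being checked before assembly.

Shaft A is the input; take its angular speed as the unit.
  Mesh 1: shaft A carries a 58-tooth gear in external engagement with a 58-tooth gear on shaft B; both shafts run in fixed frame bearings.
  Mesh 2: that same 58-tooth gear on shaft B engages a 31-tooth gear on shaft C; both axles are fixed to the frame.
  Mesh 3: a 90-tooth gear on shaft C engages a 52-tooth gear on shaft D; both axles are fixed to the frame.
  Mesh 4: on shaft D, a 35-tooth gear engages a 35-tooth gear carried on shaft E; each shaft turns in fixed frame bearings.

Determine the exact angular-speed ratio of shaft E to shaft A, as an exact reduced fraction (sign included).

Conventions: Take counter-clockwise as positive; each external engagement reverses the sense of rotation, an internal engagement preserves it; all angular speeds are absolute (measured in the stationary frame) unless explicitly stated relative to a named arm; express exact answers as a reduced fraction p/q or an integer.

1305/403

class = fixed-axis compound train [4 meshes; 4 ratios multiply, 4 sense flips]
mesh 1 [58T→58T]: running ratio 1, sense −
mesh 2 [58T→31T]: running ratio 58/31, sense +
mesh 3 [90T→52T]: running ratio 1305/403, sense −
mesh 4 [35T→35T]: running ratio 1305/403, sense +
ω_out/ω_in = 1305/403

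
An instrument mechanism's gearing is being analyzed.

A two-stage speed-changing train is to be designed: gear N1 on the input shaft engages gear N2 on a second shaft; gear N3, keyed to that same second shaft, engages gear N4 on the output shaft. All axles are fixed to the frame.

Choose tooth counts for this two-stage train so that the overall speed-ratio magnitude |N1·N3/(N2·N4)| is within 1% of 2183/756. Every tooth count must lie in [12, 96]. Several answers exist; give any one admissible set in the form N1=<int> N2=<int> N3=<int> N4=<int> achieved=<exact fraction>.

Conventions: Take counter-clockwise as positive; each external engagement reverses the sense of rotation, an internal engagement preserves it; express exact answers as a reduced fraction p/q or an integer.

topology: fixed-axis compound train — 2 stages, target 2183/756
target = 2183/756 in lowest terms: an exact hit needs N1·N3 = k·2183 and N2·N4 = k·756 for one integer k, every count in [12, 96]; additionally prefer no 1:1 stage (N1 ≠ N2, N3 ≠ N4)
k = 1: N1·N3 = 2183 = 37·59, N2·N4 = 756 = 12·63
achieved = 37·59/(12·63) = 2183/756; |achieved − target| = 0 ≤ 2183/75600 ✓

N1=37 N2=12 N3=59 N4=63 achieved=2183/756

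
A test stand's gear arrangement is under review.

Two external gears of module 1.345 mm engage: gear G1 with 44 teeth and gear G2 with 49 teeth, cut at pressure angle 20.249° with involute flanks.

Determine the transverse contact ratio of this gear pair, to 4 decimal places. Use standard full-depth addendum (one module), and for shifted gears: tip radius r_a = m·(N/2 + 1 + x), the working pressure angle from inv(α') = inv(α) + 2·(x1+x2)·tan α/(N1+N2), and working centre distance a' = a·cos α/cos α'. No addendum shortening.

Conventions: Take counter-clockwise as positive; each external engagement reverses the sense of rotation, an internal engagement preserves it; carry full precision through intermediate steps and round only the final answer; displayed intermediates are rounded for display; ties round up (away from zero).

topology: single-mesh involute geometry — m = 1.345, 44T/49T pair
base radii: r_b1 = 27.761260, r_b2 = 30.915949
tip radii: r_a1 = 30.935000, r_a2 = 34.297500
no profile shift: α' = α, a' = a
action lengths: √(r_a1²−r_b1²) = 13.648687, √(r_a2²−r_b2²) = 14.850003
base pitch p_b = π·m·cos α = 3.964299
CR = (13.648687 + 14.850003 − 62.542500·sin 20.24900°)/3.964299 = 1.728600
contact ratio ≈ 1.7286

1.7286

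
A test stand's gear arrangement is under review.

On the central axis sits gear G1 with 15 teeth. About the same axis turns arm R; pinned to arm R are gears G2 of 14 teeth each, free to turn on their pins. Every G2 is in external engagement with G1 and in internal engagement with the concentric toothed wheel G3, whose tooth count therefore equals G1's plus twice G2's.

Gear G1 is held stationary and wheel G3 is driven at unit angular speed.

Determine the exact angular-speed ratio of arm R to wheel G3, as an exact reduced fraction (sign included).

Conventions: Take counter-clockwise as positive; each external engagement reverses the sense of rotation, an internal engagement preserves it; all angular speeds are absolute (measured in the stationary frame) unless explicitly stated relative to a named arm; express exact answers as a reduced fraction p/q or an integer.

topology: planetary set — G1 15T / G2 14T / G3 43T, arm = carrier (Willis)
ring teeth: 15 + 2·14 = 43
15(ω_sun−ω_arm) = −43(ω_ring−ω_arm),  ω_sun = 0, ω_ring = 1
15(0−ω_arm) = −43(1−ω_arm)  ⇒  58·ω_arm = 43  ⇒  ω_arm = 43/58
ω_out/ω_in = 43/58

43/58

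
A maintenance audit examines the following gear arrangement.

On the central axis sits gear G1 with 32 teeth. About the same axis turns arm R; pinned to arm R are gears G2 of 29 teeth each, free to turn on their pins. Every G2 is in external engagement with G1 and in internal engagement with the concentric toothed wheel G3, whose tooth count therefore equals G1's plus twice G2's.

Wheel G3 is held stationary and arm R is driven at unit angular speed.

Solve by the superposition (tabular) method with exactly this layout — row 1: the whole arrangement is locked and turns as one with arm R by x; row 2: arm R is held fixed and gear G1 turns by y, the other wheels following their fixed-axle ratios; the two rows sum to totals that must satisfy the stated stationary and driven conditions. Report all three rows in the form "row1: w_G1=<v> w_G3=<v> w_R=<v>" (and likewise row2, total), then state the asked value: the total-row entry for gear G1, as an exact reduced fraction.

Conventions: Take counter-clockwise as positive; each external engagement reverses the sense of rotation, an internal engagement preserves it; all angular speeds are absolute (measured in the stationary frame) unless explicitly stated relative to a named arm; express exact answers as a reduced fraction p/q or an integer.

row1: w_G1=1 w_G3=1 w_R=1
row2: w_G1=45/16 w_G3=-1 w_R=0
total: w_G1=61/16 w_G3=0 w_R=1
asked value: 61/16

planetary set (32T centre, 29T on arm, 90T internal) — Willis relation
row 1: whole set turns with the arm by x
row 2 (arm held, sun turns y): ω_ring = −(32/90)·y, ω_arm = 0
boundary: total ω_ring = x − (32/90)·y = 0 and total ω_arm = x = 1  ⇒  y = 45/16, x = 1
row 2 ring = −(32/90)·45/16 = -1
totals (row 1 + row 2): sun 1 + 45/16 = 61/16, ring 1 + (-1) = 0, arm 1 + 0 = 1
asked cell (total, sun) = 61/16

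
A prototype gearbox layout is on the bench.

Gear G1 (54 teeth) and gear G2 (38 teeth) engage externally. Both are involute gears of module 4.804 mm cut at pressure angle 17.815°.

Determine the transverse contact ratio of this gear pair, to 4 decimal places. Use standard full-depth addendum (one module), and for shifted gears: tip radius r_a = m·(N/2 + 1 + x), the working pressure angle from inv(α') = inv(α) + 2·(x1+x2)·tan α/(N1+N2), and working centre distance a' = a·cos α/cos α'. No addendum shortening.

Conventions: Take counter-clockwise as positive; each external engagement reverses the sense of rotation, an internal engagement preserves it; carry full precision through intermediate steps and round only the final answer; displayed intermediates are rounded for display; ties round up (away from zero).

class = single-mesh tooth geometry [involute pair 54T × 38T, m = 4.804]
base radii: r_b1 = 123.488414, r_b2 = 86.899255
tip radii: r_a1 = 134.512000, r_a2 = 96.080000
no profile shift: α' = α, a' = a
action lengths: √(r_a1²−r_b1²) = 53.330007, √(r_a2²−r_b2²) = 40.986412
base pitch p_b = π·m·cos α = 14.368529
CR = (53.330007 + 40.986412 − 220.984000·sin 17.81500°)/14.368529 = 1.858754
contact ratio ≈ 1.8588

1.8588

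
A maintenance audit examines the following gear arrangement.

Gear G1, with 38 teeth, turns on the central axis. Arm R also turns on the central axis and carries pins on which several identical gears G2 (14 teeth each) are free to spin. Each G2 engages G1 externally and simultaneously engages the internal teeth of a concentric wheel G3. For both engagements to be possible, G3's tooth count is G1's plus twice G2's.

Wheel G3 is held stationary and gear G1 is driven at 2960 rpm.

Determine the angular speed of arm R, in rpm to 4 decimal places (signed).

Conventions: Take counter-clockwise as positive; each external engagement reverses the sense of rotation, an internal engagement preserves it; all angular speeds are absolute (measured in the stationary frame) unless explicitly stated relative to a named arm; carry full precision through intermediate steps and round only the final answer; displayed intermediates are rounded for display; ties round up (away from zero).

class = planetary set [G3 = 38+2·14 = 66; Willis about the carrier]
normalise by the input: solve with ω_sun = 1, then scale by 2960 rpm
ring teeth: 38 + 2·14 = 66
38(ω_sun−ω_arm) = −66(ω_ring−ω_arm),  ω_ring = 0, ω_sun = 1
38(1−ω_arm) = −66(0−ω_arm)  ⇒  104·ω_arm = 38  ⇒  ω_arm = 19/52
scale: ω_arm = 19/52 × 2960 rpm = +1081.5385 rpm

+1081.5385 rpm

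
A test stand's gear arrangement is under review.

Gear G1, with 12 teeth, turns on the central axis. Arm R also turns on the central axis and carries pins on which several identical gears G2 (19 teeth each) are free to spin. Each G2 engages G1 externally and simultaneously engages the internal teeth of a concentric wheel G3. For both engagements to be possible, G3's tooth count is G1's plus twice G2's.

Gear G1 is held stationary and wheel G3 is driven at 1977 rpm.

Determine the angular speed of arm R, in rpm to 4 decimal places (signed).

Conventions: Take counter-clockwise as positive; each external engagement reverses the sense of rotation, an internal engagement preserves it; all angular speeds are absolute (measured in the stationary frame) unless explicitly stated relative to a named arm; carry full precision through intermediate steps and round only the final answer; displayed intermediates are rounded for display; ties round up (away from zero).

+1594.3548 rpm

recognized (axles ride arm R): planetary set, 12/19/50 teeth
normalise by the input: solve with ω_ring = 1, then scale by 1977 rpm
ring teeth: 12 + 2·19 = 50
12(ω_sun−ω_arm) = −50(ω_ring−ω_arm),  ω_sun = 0, ω_ring = 1
12(0−ω_arm) = −50(1−ω_arm)  ⇒  62·ω_arm = 50  ⇒  ω_arm = 25/31
scale: ω_arm = 25/31 × 1977 rpm = +1594.3548 rpm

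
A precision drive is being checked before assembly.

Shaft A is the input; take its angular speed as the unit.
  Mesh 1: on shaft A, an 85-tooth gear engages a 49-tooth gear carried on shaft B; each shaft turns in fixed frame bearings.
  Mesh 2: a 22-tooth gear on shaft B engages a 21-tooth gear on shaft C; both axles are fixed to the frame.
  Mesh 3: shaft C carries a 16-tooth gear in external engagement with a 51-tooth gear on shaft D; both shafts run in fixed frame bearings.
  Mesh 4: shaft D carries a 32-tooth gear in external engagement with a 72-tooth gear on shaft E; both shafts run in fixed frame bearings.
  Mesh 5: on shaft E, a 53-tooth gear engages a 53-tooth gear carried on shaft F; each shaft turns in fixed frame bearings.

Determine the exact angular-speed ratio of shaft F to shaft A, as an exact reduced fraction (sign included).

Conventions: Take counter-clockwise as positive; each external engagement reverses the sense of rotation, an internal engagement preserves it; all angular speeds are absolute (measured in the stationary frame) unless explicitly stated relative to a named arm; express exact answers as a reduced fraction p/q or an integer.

class = fixed-axis compound train [5 meshes; 5 ratios multiply, 5 sense flips]
mesh 1 [85T→49T]: running ratio 85/49, sense −
mesh 2 [22T→21T]: running ratio 1870/1029, sense +
mesh 3 [16T→51T]: running ratio 1760/3087, sense −
mesh 4 [32T→72T]: running ratio 7040/27783, sense +
mesh 5 [53T→53T]: running ratio 7040/27783, sense −
ω_out/ω_in = -7040/27783

-7040/27783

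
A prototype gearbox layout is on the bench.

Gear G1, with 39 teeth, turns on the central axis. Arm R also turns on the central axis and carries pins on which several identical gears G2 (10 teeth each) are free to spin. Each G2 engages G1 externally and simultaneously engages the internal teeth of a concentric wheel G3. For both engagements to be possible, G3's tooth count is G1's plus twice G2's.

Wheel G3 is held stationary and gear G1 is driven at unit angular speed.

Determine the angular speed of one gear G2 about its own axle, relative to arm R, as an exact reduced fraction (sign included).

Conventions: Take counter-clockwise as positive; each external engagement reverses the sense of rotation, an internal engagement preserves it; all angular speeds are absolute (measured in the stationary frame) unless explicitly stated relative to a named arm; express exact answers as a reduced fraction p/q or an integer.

recognized (axles ride arm R): planetary set, 39/10/59 teeth
ring teeth: 39 + 2·10 = 59
39(ω_sun−ω_arm) = −59(ω_ring−ω_arm),  ω_ring = 0, ω_sun = 1
39(1−ω_arm) = −59(0−ω_arm)  ⇒  98·ω_arm = 39  ⇒  ω_arm = 39/98
sun–planet mesh: 39·(1−39/98) = −10·(ω_p−ω_arm)  ⇒  ω_p−ω_arm = -2301/980
exact speed ratio = -2301/980

-2301/980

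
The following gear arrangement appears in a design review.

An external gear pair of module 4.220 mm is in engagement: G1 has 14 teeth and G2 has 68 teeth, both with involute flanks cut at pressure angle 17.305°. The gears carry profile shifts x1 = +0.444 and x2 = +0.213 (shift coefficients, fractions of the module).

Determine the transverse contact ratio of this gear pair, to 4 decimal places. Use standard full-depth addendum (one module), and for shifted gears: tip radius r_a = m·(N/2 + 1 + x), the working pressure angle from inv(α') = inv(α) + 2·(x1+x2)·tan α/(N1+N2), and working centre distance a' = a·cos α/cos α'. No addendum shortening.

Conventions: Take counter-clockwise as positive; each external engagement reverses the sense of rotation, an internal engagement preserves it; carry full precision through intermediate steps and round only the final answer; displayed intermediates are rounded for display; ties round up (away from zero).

1.5633

topology: single-mesh involute geometry — m = 4.220, 14T/68T pair
base radii: r_b1 = 28.202867, r_b2 = 136.985356
tip radii: r_a1 = 35.633680, r_a2 = 148.598860
inv(α') = inv(17.305°) + 2·(+0.444+0.213)·tan α/(14+68) = 0.01452440  ⇒  α' = 19.83417°
a' = a·cos α / cos α' = 173.0200·cos 17.305°/cos 19.83417° = 175.605379
action lengths: √(r_a1²−r_b1²) = 21.779748, √(r_a2²−r_b2²) = 57.590221
base pitch p_b = π·m·cos α = 12.657417
CR = (21.779748 + 57.590221 − 175.605379·sin 19.83417°)/12.657417 = 1.563293
contact ratio ≈ 1.5633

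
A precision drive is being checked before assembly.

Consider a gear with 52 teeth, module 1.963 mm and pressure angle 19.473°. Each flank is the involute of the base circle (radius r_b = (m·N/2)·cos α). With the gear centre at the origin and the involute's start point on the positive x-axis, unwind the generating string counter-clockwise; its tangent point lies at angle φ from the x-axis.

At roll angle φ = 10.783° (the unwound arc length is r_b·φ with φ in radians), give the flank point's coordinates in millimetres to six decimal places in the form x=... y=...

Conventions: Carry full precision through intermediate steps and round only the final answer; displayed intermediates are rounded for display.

x=48.963180 y=0.106538

class = single-mesh tooth geometry [base-circle involute, m = 1.963, 52T]
pitch radius r_p = m·N/2 = 1.963·52/2 = 51.038000
base radius r_b = r_p·cos α = 51.038000·cos 19.473° = 48.118559
roll angle φ = 10.783° = 0.18819885 rad
x = r_b·(cos φ + φ·sin φ) = 48.963180
y = r_b·(sin φ − φ·cos φ) = 0.106538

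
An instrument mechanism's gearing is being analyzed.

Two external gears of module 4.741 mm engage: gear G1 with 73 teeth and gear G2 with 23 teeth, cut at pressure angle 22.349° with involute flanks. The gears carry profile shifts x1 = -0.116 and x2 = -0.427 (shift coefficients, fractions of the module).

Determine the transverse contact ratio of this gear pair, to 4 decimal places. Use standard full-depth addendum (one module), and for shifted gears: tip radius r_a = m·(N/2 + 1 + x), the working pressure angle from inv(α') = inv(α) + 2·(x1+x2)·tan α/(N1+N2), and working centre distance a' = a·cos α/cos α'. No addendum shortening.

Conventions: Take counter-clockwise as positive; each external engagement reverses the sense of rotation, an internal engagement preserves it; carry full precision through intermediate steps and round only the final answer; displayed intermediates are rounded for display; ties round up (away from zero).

topology: single-mesh involute geometry — m = 4.741, 73T/23T pair
base radii: r_b1 = 160.048089, r_b2 = 50.426110
tip radii: r_a1 = 177.237544, r_a2 = 57.238093
inv(α') = inv(22.349°) + 2·(-0.116-0.427)·tan α/(73+23) = 0.01641477  ⇒  α' = 20.63130°
a' = a·cos α / cos α' = 227.5680·cos 22.349°/cos 20.63130° = 224.897507
action lengths: √(r_a1²−r_b1²) = 76.142999, √(r_a2²−r_b2²) = 27.081483
base pitch p_b = π·m·cos α = 13.775504
CR = (76.142999 + 27.081483 − 224.897507·sin 20.63130°)/13.775504 = 1.740857
contact ratio ≈ 1.7409

1.7409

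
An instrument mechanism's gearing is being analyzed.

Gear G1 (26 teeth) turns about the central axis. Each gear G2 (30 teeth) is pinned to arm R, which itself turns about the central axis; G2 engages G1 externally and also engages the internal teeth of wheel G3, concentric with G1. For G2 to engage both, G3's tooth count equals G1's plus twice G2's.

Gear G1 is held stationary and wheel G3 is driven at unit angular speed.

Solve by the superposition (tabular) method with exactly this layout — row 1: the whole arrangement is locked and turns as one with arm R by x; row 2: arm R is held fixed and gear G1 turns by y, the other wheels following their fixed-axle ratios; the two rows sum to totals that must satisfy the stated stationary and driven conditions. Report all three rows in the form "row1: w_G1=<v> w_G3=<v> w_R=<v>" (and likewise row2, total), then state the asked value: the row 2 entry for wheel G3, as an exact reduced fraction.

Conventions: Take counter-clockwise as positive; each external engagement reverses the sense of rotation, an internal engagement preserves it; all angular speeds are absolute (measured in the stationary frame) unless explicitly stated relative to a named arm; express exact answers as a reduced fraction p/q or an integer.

row1: w_G1=43/56 w_G3=43/56 w_R=43/56
row2: w_G1=-43/56 w_G3=13/56 w_R=0
total: w_G1=0 w_G3=1 w_R=43/56
asked value: 13/56

recognized (axles ride arm R): planetary set, 26/30/86 teeth
row 1 (train locked, turned with arm): all members turn x
superposition row 2 [arm held]: sun y, ring −(26/86)·y, arm 0
boundary: total ω_sun = x + y = 0 and total ω_ring = x − (26/86)·y = 1  ⇒  y = -43/56, x = 43/56
row 2 ring = −(26/86)·(-43/56) = 13/56
totals (row 1 + row 2): sun 43/56 + (-43/56) = 0, ring 43/56 + 13/56 = 1, arm 43/56 + 0 = 43/56
asked cell (row2, ring) = 13/56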